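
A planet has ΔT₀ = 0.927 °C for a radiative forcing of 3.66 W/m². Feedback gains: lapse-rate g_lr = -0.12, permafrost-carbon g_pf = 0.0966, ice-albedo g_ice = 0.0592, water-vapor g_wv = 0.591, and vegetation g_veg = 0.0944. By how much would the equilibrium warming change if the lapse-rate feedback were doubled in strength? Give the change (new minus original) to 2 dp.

-1.00 °C

Original: g = 0.7212, ΔT = 0.927/(1−0.7212) = 3.3250 °C.
With doubled lapse-rate: g' = 0.6012, ΔT' = 0.927/(1−0.6012) = 2.3245 °C.
Change = 2.3245 − 3.3250 = -1.00 °C.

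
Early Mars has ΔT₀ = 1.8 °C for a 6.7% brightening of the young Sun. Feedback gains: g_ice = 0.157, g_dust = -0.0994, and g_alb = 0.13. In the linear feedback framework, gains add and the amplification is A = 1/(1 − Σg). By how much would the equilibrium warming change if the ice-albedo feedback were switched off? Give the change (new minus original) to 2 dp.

-0.36 °C

Original: g = 0.1876, ΔT = 1.8/(1−0.1876) = 2.2157 °C.
Without ice-albedo: g' = 0.0306, ΔT' = 1.8/(1−0.0306) = 1.8568 °C.
Change = 1.8568 − 2.2157 = -0.36 °C.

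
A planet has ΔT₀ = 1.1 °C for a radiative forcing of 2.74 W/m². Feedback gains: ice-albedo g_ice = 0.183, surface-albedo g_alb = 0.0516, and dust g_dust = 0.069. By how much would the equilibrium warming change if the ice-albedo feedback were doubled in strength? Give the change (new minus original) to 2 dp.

0.56 °C

Original: g = 0.3036, ΔT = 1.1/(1−0.3036) = 1.5796 °C.
With doubled ice-albedo: g' = 0.4866, ΔT' = 1.1/(1−0.4866) = 2.1426 °C.
Change = 2.1426 − 1.5796 = 0.56 °C.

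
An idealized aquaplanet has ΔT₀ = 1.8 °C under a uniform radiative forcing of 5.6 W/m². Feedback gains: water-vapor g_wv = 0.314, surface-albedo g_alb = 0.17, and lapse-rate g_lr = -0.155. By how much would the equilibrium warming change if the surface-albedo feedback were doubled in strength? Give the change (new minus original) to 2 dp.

Original: g = 0.329, ΔT = 1.8/(1−0.329) = 2.6826 °C.
With doubled surface-albedo: g' = 0.499, ΔT' = 1.8/(1−0.499) = 3.5928 °C.
Change = 3.5928 − 2.6826 = 0.91 °C.

0.91 °C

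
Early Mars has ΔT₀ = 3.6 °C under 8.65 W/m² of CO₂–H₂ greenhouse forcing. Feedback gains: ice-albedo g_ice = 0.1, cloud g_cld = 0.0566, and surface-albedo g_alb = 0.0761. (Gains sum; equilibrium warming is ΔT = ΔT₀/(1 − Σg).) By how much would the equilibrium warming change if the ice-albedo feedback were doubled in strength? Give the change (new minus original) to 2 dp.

0.70 °C

Original: g = 0.2327, ΔT = 3.6/(1−0.2327) = 4.6918 °C.
With doubled ice-albedo: g' = 0.3327, ΔT' = 3.6/(1−0.3327) = 5.3949 °C.
Change = 5.3949 − 4.6918 = 0.70 °C.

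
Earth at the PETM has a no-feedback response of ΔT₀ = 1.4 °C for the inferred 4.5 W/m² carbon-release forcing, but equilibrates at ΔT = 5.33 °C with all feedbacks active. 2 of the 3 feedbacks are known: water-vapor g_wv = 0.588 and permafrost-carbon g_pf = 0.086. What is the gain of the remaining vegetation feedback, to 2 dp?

0.06

Amplification A = ΔT/ΔT₀ = 5.33/1.4 = 3.807.
Total gain g = 1 − 1/A = 1 − 1/3.807 = 0.7373.
Known gains sum to 0.588 + 0.086 = 0.674.
g_veg = 0.7373 − 0.674 = 0.06.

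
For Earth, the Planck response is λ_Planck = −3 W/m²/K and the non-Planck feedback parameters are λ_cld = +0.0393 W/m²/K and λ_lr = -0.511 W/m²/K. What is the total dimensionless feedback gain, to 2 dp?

-0.16

Convert to gains: g_cld = 0.0393/3 = 0.0131; g_lr = -0.511/3 = -0.1703.
Total gain g = -0.1572.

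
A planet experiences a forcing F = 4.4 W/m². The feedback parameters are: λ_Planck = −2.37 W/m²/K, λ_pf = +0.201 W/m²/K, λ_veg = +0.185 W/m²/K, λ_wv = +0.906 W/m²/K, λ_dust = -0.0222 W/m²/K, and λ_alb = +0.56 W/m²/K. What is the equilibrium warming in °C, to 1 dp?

Net feedback parameter λ = (−2.37) + (+0.201) + (+0.185) + (+0.906) + (-0.0222) + (+0.56) = -0.5402 W/m²/K.
ΔT = −F/λ = −4.4/(-0.5402) = 8.1 °C.

8.1 °C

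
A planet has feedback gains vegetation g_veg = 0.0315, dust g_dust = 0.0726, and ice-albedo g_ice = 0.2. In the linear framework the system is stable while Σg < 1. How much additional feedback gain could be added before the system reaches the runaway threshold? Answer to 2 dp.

0.70

Current total gain = 0.0315 + 0.0726 + 0.2 = 0.3041.
Margin to runaway = 1 − 0.3041 = 0.70.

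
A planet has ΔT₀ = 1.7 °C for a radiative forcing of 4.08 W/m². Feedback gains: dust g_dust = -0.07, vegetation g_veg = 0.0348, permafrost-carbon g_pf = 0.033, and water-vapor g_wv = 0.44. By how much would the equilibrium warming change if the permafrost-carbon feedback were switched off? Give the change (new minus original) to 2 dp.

Original: g = 0.4378, ΔT = 1.7/(1−0.4378) = 3.0238 °C.
Without permafrost-carbon: g' = 0.4048, ΔT' = 1.7/(1−0.4048) = 2.8562 °C.
Change = 2.8562 − 3.0238 = -0.17 °C.

-0.17 °C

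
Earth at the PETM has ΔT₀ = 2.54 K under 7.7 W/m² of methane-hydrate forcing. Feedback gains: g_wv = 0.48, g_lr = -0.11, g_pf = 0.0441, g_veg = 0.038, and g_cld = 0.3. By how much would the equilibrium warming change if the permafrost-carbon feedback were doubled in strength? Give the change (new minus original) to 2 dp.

Original: g = 0.7521, ΔT = 2.54/(1−0.7521) = 10.2461 K.
With doubled permafrost-carbon: g' = 0.7962, ΔT' = 2.54/(1−0.7962) = 12.4632 K.
Change = 12.4632 − 10.2461 = 2.22 K.

2.22 K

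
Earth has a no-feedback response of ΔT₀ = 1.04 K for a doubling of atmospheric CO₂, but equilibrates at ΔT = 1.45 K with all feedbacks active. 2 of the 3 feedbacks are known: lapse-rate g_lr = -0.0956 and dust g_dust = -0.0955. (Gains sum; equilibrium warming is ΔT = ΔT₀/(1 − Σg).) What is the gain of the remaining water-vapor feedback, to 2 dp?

0.47

Amplification A = ΔT/ΔT₀ = 1.45/1.04 = 1.394.
Total gain g = 1 − 1/A = 1 − 1/1.394 = 0.2826.
Known gains sum to -0.0956 − 0.0955 = -0.1911.
g_wv = 0.2826 + 0.1911 = 0.47.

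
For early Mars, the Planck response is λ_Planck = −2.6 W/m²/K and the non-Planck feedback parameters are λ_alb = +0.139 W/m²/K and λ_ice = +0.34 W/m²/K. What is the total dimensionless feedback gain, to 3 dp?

0.184

Convert to gains: g_alb = 0.139/2.6 = 0.05346; g_ice = 0.34/2.6 = 0.1308.
Total gain g = 0.18426.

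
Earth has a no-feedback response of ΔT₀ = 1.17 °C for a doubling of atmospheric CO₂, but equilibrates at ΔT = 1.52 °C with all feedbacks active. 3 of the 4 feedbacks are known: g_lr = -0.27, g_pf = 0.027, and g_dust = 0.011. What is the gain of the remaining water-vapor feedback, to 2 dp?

Amplification A = ΔT/ΔT₀ = 1.52/1.17 = 1.299.
Total gain g = 1 − 1/A = 1 − 1/1.299 = 0.2302.
Known gains sum to -0.27 + 0.027 + 0.011 = -0.232.
g_wv = 0.2302 + 0.232 = 0.46.

0.46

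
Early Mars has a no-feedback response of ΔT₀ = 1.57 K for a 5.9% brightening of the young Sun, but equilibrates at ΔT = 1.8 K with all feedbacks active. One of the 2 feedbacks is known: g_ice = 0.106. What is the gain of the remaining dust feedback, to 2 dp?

0.02

Amplification A = ΔT/ΔT₀ = 1.8/1.57 = 1.146.
Total gain g = 1 − 1/A = 1 − 1/1.146 = 0.1274.
The known gain is 0.106.
g_dust = 0.1274 − 0.106 = 0.02.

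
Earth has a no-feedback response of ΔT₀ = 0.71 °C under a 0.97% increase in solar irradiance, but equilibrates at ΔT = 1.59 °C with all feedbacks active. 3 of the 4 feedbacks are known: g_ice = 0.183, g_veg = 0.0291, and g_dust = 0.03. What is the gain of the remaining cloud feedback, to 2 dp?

Amplification A = ΔT/ΔT₀ = 1.59/0.71 = 2.239.
Total gain g = 1 − 1/A = 1 − 1/2.239 = 0.5534.
Known gains sum to 0.183 + 0.0291 + 0.03 = 0.2421.
g_cld = 0.5534 − 0.2421 = 0.31.

0.31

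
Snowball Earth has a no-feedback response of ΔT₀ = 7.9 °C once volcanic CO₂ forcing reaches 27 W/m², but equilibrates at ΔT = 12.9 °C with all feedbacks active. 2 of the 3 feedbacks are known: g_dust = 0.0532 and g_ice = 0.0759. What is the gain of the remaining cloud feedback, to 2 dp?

Amplification A = ΔT/ΔT₀ = 12.9/7.9 = 1.633.
Total gain g = 1 − 1/A = 1 − 1/1.633 = 0.3876.
Known gains sum to 0.0532 + 0.0759 = 0.1291.
g_cld = 0.3876 − 0.1291 = 0.26.

0.26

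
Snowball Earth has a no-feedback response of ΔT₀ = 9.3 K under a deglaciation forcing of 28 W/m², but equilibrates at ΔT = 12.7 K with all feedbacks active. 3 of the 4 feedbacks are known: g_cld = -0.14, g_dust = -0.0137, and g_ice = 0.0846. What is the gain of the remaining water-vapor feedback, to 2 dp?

Amplification A = ΔT/ΔT₀ = 12.7/9.3 = 1.366.
Total gain g = 1 − 1/A = 1 − 1/1.366 = 0.2679.
Known gains sum to -0.14 − 0.0137 + 0.0846 = -0.0691.
g_wv = 0.2679 + 0.0691 = 0.34.

0.34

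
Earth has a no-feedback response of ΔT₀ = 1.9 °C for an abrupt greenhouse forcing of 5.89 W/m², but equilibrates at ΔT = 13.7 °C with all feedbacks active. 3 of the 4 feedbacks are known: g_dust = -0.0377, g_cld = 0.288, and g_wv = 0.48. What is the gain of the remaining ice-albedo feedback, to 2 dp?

0.13

Amplification A = ΔT/ΔT₀ = 13.7/1.9 = 7.211.
Total gain g = 1 − 1/A = 1 − 1/7.211 = 0.8613.
Known gains sum to -0.0377 + 0.288 + 0.48 = 0.7303.
g_ice = 0.8613 − 0.7303 = 0.13.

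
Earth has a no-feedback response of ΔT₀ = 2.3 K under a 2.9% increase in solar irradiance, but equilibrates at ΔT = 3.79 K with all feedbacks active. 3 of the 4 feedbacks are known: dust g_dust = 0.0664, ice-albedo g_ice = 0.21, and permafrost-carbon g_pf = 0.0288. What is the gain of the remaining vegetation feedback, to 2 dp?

0.09

Amplification A = ΔT/ΔT₀ = 3.79/2.3 = 1.648.
Total gain g = 1 − 1/A = 1 − 1/1.648 = 0.3932.
Known gains sum to 0.0664 + 0.21 + 0.0288 = 0.3052.
g_veg = 0.3932 − 0.3052 = 0.09.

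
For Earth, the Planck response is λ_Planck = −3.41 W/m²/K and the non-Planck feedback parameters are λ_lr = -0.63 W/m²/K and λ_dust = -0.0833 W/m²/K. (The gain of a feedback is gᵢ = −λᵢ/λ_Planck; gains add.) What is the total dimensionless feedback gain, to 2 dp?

Convert to gains: g_lr = -0.63/3.41 = -0.1848; g_dust = -0.0833/3.41 = -0.02443.
Total gain g = -0.20923.

-0.21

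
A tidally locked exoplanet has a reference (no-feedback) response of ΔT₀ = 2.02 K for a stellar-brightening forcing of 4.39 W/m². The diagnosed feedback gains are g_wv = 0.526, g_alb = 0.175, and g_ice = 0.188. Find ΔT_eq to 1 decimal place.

Total gain g = 0.526 + 0.175 + 0.188 = 0.889.
Amplification A = 1/(1 − 0.889) = 9.009.
ΔT = 2.02 × 9.009 = 18.2 K.

18.2 K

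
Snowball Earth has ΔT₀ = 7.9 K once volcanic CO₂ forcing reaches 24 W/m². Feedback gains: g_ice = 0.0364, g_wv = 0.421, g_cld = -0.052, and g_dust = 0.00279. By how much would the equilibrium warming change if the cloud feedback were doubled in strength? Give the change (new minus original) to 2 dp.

Original: g = 0.40819, ΔT = 7.9/(1−0.40819) = 13.3489 K.
With doubled cloud: g' = 0.35619, ΔT' = 7.9/(1−0.35619) = 12.2707 K.
Change = 12.2707 − 13.3489 = -1.08 K.

-1.08 K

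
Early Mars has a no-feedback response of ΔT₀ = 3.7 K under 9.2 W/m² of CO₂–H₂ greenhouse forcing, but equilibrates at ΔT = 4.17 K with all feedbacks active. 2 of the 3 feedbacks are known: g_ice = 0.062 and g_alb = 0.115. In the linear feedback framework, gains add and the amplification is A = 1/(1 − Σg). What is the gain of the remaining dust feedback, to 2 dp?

Amplification A = ΔT/ΔT₀ = 4.17/3.7 = 1.127.
Total gain g = 1 − 1/A = 1 − 1/1.127 = 0.1127.
Known gains sum to 0.062 + 0.115 = 0.177.
g_dust = 0.1127 − 0.177 = -0.06.

-0.06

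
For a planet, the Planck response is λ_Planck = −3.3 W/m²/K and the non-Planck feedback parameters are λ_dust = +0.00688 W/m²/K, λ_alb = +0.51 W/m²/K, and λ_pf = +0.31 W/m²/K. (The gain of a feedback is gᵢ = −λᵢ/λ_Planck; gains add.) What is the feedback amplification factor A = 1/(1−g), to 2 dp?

1.33

Convert to gains: g_dust = 0.00688/3.3 = 0.002085; g_alb = 0.51/3.3 = 0.1545; g_pf = 0.31/3.3 = 0.09394.
Total gain g = 0.250525.
A = 1/(1 − 0.250525) = 1.33.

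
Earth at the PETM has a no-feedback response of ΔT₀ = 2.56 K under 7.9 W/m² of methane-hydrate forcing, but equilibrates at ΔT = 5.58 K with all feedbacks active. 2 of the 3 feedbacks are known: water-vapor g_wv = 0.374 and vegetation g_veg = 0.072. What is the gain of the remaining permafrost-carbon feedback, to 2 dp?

Amplification A = ΔT/ΔT₀ = 5.58/2.56 = 2.18.
Total gain g = 1 − 1/A = 1 − 1/2.18 = 0.5413.
Known gains sum to 0.374 + 0.072 = 0.446.
g_pf = 0.5413 − 0.446 = 0.10.

0.10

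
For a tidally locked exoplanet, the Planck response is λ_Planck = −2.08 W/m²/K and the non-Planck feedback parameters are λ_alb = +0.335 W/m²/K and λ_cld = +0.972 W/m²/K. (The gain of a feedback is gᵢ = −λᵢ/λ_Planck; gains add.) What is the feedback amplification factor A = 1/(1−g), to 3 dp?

2.691

Convert to gains: g_alb = 0.335/2.08 = 0.1611; g_cld = 0.972/2.08 = 0.4673.
Total gain g = 0.6284.
A = 1/(1 − 0.6284) = 2.691.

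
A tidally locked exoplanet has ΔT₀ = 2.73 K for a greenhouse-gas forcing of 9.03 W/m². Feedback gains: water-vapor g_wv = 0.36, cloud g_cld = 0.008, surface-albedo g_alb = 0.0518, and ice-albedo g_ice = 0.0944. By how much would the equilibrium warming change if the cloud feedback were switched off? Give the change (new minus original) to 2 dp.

-0.09 K

Original: g = 0.5142, ΔT = 2.73/(1−0.5142) = 5.6196 K.
Without cloud: g' = 0.5062, ΔT' = 2.73/(1−0.5062) = 5.5286 K.
Change = 5.5286 − 5.6196 = -0.09 K.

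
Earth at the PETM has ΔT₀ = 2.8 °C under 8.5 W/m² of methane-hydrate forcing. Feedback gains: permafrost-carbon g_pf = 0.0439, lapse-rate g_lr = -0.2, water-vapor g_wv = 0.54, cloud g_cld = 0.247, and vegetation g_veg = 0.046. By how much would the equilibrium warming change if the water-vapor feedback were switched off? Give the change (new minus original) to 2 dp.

-5.42 °C

Original: g = 0.6769, ΔT = 2.8/(1−0.6769) = 8.6660 °C.
Without water-vapor: g' = 0.1369, ΔT' = 2.8/(1−0.1369) = 3.2441 °C.
Change = 3.2441 − 8.6660 = -5.42 °C.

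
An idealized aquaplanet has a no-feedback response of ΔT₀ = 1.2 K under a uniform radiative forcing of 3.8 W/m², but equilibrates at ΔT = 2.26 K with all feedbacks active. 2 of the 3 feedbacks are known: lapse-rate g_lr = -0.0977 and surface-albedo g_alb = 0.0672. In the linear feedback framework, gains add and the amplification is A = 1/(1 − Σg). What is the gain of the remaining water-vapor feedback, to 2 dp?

Amplification A = ΔT/ΔT₀ = 2.26/1.2 = 1.883.
Total gain g = 1 − 1/A = 1 − 1/1.883 = 0.4689.
Known gains sum to -0.0977 + 0.0672 = -0.0305.
g_wv = 0.4689 + 0.0305 = 0.50.

0.50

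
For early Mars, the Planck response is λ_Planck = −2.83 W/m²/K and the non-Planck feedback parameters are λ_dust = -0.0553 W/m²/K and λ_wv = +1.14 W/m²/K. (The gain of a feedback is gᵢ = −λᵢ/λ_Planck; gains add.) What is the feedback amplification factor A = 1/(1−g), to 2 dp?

Convert to gains: g_dust = -0.0553/2.83 = -0.01954; g_wv = 1.14/2.83 = 0.4028.
Total gain g = 0.38326.
A = 1/(1 − 0.38326) = 1.62.

1.62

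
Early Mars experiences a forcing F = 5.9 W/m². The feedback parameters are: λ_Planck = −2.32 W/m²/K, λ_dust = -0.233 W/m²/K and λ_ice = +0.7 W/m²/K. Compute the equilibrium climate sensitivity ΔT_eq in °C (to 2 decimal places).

3.18 °C

Net feedback parameter λ = (−2.32) + (-0.233) + (+0.7) = -1.853 W/m²/K.
ΔT = −F/λ = −5.9/(-1.853) = 3.18 °C.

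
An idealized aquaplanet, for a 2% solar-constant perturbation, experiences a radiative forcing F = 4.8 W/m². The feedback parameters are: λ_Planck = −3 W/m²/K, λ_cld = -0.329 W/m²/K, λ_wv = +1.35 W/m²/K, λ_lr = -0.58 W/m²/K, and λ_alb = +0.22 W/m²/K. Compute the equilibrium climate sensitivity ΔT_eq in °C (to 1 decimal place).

2.1 °C

Net feedback parameter λ = (−3) + (-0.329) + (+1.35) + (-0.58) + (+0.22) = -2.339 W/m²/K.
ΔT = −F/λ = −4.8/(-2.339) = 2.1 °C.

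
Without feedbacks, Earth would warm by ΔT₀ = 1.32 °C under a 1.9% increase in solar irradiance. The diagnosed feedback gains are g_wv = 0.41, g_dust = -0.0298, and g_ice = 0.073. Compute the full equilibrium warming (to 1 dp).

Total gain g = 0.41 − 0.0298 + 0.073 = 0.4532.
Amplification A = 1/(1 − 0.4532) = 1.829.
ΔT = 1.32 × 1.829 = 2.4 °C.

2.4 °C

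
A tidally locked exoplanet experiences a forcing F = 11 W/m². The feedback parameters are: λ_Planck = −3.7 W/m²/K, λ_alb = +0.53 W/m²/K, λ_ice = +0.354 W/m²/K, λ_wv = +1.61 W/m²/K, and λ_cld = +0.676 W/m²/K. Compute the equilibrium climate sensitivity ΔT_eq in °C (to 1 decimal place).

Net feedback parameter λ = (−3.7) + (+0.53) + (+0.354) + (+1.61) + (+0.676) = -0.53 W/m²/K.
ΔT = −F/λ = −11/(-0.53) = 20.8 °C.

20.8 °C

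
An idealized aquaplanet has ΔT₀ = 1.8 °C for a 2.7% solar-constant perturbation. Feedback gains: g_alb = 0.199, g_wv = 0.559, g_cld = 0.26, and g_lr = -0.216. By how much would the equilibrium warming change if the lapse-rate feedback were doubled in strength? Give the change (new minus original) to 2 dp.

Original: g = 0.802, ΔT = 1.8/(1−0.802) = 9.0909 °C.
With doubled lapse-rate: g' = 0.586, ΔT' = 1.8/(1−0.586) = 4.3478 °C.
Change = 4.3478 − 9.0909 = -4.74 °C.

-4.74 °C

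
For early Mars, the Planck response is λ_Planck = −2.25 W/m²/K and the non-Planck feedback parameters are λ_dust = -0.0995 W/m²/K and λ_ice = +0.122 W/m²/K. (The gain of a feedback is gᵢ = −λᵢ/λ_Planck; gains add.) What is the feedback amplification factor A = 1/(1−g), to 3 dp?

Convert to gains: g_dust = -0.0995/2.25 = -0.04422; g_ice = 0.122/2.25 = 0.05422.
Total gain g = 0.01.
A = 1/(1 − 0.01) = 1.010.

1.010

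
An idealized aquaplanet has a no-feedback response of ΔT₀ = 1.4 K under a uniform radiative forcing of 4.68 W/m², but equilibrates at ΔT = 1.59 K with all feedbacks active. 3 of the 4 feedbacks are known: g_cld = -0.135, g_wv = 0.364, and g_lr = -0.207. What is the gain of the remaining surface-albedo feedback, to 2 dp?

0.10

Amplification A = ΔT/ΔT₀ = 1.59/1.4 = 1.136.
Total gain g = 1 − 1/A = 1 − 1/1.136 = 0.1197.
Known gains sum to -0.135 + 0.364 − 0.207 = 0.022.
g_alb = 0.1197 − 0.022 = 0.10.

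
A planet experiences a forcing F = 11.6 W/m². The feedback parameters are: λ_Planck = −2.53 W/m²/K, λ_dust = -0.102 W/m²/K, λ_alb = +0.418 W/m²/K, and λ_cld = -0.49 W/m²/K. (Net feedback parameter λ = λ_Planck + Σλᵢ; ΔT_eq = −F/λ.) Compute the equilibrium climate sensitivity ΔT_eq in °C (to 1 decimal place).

Net feedback parameter λ = (−2.53) + (-0.102) + (+0.418) + (-0.49) = -2.704 W/m²/K.
ΔT = −F/λ = −11.6/(-2.704) = 4.3 °C.

4.3 °C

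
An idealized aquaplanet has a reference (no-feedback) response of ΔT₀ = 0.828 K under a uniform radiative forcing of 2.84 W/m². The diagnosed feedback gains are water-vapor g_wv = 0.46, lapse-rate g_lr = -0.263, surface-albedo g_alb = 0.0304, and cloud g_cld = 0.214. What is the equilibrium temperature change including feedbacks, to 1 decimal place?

Total gain g = 0.46 − 0.263 + 0.0304 + 0.214 = 0.4414.
Amplification A = 1/(1 − 0.4414) = 1.79.
ΔT = 0.828 × 1.79 = 1.5 K.

1.5 K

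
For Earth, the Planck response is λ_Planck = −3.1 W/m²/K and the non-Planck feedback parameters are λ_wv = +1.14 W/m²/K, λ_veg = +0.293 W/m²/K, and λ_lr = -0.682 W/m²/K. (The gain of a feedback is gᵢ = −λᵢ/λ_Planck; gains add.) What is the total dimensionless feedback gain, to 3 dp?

0.242

Convert to gains: g_wv = 1.14/3.1 = 0.3677; g_veg = 0.293/3.1 = 0.09452; g_lr = -0.682/3.1 = -0.22.
Total gain g = 0.24222.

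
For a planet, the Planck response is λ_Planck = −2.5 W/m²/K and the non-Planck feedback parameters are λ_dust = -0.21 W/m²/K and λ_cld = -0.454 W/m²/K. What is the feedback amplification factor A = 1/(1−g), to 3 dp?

0.790

Convert to gains: g_dust = -0.21/2.5 = -0.084; g_cld = -0.454/2.5 = -0.1816.
Total gain g = -0.2656.
A = 1/(1 + 0.2656) = 0.790.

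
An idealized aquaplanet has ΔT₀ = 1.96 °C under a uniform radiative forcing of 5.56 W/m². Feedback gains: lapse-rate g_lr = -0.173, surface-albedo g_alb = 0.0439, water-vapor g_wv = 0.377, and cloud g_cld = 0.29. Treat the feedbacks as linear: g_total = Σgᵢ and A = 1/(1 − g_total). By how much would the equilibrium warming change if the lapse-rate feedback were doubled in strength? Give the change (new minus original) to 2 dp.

-1.16 °C

Original: g = 0.5379, ΔT = 1.96/(1−0.5379) = 4.2415 °C.
With doubled lapse-rate: g' = 0.3649, ΔT' = 1.96/(1−0.3649) = 3.0861 °C.
Change = 3.0861 − 4.2415 = -1.16 °C.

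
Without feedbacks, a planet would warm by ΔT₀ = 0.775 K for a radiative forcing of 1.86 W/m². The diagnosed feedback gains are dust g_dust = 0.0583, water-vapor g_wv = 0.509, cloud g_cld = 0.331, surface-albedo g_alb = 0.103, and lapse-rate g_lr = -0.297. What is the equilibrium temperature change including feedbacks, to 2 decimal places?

Total gain g = 0.0583 + 0.509 + 0.331 + 0.103 − 0.297 = 0.7043.
Amplification A = 1/(1 − 0.7043) = 3.382.
ΔT = 0.775 × 3.382 = 2.62 K.

2.62 K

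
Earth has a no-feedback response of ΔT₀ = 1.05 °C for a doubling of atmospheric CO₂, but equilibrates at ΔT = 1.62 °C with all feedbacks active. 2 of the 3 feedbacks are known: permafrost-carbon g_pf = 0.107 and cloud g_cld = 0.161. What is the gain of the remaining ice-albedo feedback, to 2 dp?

0.08

Amplification A = ΔT/ΔT₀ = 1.62/1.05 = 1.543.
Total gain g = 1 − 1/A = 1 − 1/1.543 = 0.3519.
Known gains sum to 0.107 + 0.161 = 0.268.
g_ice = 0.3519 − 0.268 = 0.08.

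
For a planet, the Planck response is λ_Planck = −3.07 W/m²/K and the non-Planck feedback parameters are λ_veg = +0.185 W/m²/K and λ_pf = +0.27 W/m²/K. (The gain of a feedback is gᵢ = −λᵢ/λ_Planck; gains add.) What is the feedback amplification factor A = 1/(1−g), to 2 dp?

Convert to gains: g_veg = 0.185/3.07 = 0.06026; g_pf = 0.27/3.07 = 0.08795.
Total gain g = 0.14821.
A = 1/(1 − 0.14821) = 1.17.

1.17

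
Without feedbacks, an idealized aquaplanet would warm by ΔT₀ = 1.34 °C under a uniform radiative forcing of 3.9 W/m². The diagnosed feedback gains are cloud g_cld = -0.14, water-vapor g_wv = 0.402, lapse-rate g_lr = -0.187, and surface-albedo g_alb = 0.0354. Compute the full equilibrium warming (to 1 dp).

Total gain g = -0.14 + 0.402 − 0.187 + 0.0354 = 0.1104.
Amplification A = 1/(1 − 0.1104) = 1.124.
ΔT = 1.34 × 1.124 = 1.5 °C.

1.5 °C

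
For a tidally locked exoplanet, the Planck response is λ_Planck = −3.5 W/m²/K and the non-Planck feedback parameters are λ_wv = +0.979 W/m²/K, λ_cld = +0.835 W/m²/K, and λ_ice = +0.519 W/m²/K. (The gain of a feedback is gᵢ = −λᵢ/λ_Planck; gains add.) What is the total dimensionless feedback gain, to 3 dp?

Convert to gains: g_wv = 0.979/3.5 = 0.2797; g_cld = 0.835/3.5 = 0.2386; g_ice = 0.519/3.5 = 0.1483.
Total gain g = 0.6666.

0.667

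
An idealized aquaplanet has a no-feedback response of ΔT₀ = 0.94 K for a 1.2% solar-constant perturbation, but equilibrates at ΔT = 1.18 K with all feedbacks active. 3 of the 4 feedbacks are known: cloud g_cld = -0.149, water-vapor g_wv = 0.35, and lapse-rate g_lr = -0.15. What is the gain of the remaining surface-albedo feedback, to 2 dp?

Amplification A = ΔT/ΔT₀ = 1.18/0.94 = 1.255.
Total gain g = 1 − 1/A = 1 − 1/1.255 = 0.2032.
Known gains sum to -0.149 + 0.35 − 0.15 = 0.051.
g_alb = 0.2032 − 0.051 = 0.15.

0.15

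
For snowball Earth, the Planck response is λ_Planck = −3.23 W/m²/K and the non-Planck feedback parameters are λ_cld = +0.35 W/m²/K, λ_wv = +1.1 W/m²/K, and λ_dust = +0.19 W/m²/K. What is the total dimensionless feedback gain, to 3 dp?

0.508

Convert to gains: g_cld = 0.35/3.23 = 0.1084; g_wv = 1.1/3.23 = 0.3406; g_dust = 0.19/3.23 = 0.05882.
Total gain g = 0.50782.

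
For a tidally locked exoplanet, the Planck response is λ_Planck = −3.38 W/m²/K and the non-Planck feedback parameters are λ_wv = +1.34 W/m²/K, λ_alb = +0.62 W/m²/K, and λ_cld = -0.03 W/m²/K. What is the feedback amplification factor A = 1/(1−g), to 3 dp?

Convert to gains: g_wv = 1.34/3.38 = 0.3964; g_alb = 0.62/3.38 = 0.1834; g_cld = -0.03/3.38 = -0.008876.
Total gain g = 0.570924.
A = 1/(1 − 0.570924) = 2.331.

2.331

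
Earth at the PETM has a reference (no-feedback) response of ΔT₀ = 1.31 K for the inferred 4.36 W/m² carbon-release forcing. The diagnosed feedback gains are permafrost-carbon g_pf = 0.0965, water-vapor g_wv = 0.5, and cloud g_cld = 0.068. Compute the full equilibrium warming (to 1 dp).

3.9 K

Total gain g = 0.0965 + 0.5 + 0.068 = 0.6645.
Amplification A = 1/(1 − 0.6645) = 2.981.
ΔT = 1.31 × 2.981 = 3.9 K.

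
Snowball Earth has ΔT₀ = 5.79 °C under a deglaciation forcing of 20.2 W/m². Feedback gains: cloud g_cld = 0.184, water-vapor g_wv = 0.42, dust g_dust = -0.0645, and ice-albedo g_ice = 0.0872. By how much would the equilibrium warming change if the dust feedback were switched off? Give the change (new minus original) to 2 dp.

3.24 °C

Original: g = 0.6267, ΔT = 5.79/(1−0.6267) = 15.5103 °C.
Without dust: g' = 0.6912, ΔT' = 5.79/(1−0.6912) = 18.7500 °C.
Change = 18.7500 − 15.5103 = 3.24 °C.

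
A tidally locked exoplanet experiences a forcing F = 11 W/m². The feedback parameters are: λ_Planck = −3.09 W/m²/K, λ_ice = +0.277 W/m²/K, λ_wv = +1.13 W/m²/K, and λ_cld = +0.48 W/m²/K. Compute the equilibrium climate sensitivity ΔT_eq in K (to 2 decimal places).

Net feedback parameter λ = (−3.09) + (+0.277) + (+1.13) + (+0.48) = -1.203 W/m²/K.
ΔT = −F/λ = −11/(-1.203) = 9.14 K.

9.14 K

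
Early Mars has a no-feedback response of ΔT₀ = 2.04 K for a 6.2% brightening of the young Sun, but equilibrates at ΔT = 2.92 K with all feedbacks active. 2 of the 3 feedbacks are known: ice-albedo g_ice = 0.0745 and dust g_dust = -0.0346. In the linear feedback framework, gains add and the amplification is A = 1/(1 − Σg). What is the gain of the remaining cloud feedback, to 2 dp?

Amplification A = ΔT/ΔT₀ = 2.92/2.04 = 1.431.
Total gain g = 1 − 1/A = 1 − 1/1.431 = 0.3012.
Known gains sum to 0.0745 − 0.0346 = 0.0399.
g_cld = 0.3012 − 0.0399 = 0.26.

0.26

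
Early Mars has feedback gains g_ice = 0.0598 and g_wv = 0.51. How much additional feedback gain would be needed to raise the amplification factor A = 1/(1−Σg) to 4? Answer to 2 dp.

0.18

Current total gain = 0.5698.
Target gain for A = 4: g* = 1 − 1/4 = 0.75.
Additional gain needed = 0.75 − 0.5698 = 0.18.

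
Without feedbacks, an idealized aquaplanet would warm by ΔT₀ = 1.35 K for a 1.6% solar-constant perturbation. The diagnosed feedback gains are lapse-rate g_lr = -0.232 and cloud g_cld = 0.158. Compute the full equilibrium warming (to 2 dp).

Total gain g = -0.232 + 0.158 = -0.074.
Amplification A = 1/(1 + 0.074) = 0.9311.
ΔT = 1.35 × 0.9311 = 1.26 K.

1.26 K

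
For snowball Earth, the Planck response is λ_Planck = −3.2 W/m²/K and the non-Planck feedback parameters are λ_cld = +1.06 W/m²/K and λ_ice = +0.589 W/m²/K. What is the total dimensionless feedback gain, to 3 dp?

0.515

Convert to gains: g_cld = 1.06/3.2 = 0.3312; g_ice = 0.589/3.2 = 0.1841.
Total gain g = 0.5153.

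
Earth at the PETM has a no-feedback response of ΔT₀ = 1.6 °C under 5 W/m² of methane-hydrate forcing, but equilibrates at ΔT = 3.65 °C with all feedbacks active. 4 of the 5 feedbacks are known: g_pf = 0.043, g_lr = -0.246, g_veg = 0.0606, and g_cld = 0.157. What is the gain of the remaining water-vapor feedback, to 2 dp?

Amplification A = ΔT/ΔT₀ = 3.65/1.6 = 2.281.
Total gain g = 1 − 1/A = 1 − 1/2.281 = 0.5616.
Known gains sum to 0.043 − 0.246 + 0.0606 + 0.157 = 0.0146.
g_wv = 0.5616 − 0.0146 = 0.55.

0.55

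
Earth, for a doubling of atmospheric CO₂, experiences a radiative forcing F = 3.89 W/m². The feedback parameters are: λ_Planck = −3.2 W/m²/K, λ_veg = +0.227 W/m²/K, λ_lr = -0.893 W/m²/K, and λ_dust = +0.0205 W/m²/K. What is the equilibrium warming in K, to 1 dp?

1.0 K

Net feedback parameter λ = (−3.2) + (+0.227) + (-0.893) + (+0.0205) = -3.8455 W/m²/K.
ΔT = −F/λ = −3.89/(-3.8455) = 1.0 K.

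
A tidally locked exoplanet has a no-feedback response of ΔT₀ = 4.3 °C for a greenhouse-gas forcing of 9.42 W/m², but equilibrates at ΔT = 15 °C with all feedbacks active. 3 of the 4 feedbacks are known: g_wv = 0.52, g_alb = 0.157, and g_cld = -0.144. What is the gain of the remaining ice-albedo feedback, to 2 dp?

0.18

Amplification A = ΔT/ΔT₀ = 15/4.3 = 3.488.
Total gain g = 1 − 1/A = 1 − 1/3.488 = 0.7133.
Known gains sum to 0.52 + 0.157 − 0.144 = 0.533.
g_ice = 0.7133 − 0.533 = 0.18.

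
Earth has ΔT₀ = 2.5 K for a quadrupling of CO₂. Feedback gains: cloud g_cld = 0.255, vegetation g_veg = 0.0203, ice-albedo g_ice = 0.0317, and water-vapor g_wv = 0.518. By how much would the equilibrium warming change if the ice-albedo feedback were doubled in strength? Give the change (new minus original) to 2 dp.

Original: g = 0.825, ΔT = 2.5/(1−0.825) = 14.2857 K.
With doubled ice-albedo: g' = 0.8567, ΔT' = 2.5/(1−0.8567) = 17.4459 K.
Change = 17.4459 − 14.2857 = 3.16 K.

3.16 K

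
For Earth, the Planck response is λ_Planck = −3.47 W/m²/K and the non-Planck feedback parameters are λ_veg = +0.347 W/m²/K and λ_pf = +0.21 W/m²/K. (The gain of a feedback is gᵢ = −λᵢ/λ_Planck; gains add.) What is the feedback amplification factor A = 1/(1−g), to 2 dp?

1.19

Convert to gains: g_veg = 0.347/3.47 = 0.1; g_pf = 0.21/3.47 = 0.06052.
Total gain g = 0.16052.
A = 1/(1 − 0.16052) = 1.19.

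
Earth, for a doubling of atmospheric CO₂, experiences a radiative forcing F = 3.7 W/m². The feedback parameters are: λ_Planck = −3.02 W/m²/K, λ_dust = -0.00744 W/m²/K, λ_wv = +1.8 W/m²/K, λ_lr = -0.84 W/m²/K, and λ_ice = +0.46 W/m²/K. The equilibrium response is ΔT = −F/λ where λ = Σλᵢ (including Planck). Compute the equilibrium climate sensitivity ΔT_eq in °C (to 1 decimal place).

2.3 °C

Net feedback parameter λ = (−3.02) + (-0.00744) + (+1.8) + (-0.84) + (+0.46) = -1.60744 W/m²/K.
ΔT = −F/λ = −3.7/(-1.60744) = 2.3 °C.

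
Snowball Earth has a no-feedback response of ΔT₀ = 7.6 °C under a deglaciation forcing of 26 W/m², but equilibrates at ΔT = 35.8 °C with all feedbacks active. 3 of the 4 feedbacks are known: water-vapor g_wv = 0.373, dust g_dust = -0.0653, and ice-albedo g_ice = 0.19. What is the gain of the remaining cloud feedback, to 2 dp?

0.29

Amplification A = ΔT/ΔT₀ = 35.8/7.6 = 4.711.
Total gain g = 1 − 1/A = 1 − 1/4.711 = 0.7877.
Known gains sum to 0.373 − 0.0653 + 0.19 = 0.4977.
g_cld = 0.7877 − 0.4977 = 0.29.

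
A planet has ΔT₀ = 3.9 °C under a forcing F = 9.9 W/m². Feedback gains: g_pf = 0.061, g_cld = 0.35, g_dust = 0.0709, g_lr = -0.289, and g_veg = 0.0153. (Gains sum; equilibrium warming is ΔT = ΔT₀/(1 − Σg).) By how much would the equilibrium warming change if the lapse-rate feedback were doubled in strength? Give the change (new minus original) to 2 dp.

Original: g = 0.2082, ΔT = 3.9/(1−0.2082) = 4.9255 °C.
With doubled lapse-rate: g' = -0.0808, ΔT' = 3.9/(1+0.0808) = 3.6084 °C.
Change = 3.6084 − 4.9255 = -1.32 °C.

-1.32 °C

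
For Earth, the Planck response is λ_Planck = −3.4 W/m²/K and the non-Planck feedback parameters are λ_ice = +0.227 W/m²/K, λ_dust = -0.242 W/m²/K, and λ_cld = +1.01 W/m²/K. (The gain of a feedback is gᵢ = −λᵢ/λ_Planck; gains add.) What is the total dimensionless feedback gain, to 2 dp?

Convert to gains: g_ice = 0.227/3.4 = 0.06676; g_dust = -0.242/3.4 = -0.07118; g_cld = 1.01/3.4 = 0.2971.
Total gain g = 0.29268.

0.29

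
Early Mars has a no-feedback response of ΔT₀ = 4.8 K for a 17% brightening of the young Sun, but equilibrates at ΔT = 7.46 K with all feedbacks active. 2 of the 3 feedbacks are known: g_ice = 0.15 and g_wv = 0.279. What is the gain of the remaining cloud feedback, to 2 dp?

-0.07

Amplification A = ΔT/ΔT₀ = 7.46/4.8 = 1.554.
Total gain g = 1 − 1/A = 1 − 1/1.554 = 0.3565.
Known gains sum to 0.15 + 0.279 = 0.429.
g_cld = 0.3565 − 0.429 = -0.07.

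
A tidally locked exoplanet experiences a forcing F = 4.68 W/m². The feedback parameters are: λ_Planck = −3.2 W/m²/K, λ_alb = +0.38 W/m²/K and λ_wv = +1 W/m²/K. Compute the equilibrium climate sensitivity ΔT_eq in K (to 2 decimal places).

Net feedback parameter λ = (−3.2) + (+0.38) + (+1) = -1.82 W/m²/K.
ΔT = −F/λ = −4.68/(-1.82) = 2.57 K.

2.57 K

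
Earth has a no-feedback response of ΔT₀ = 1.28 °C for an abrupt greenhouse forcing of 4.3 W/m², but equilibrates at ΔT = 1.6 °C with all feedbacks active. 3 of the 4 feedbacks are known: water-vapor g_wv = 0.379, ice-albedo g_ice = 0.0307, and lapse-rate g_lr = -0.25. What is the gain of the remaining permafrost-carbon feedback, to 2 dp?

0.04

Amplification A = ΔT/ΔT₀ = 1.6/1.28 = 1.25.
Total gain g = 1 − 1/A = 1 − 1/1.25 = 0.2.
Known gains sum to 0.379 + 0.0307 − 0.25 = 0.1597.
g_pf = 0.2 − 0.1597 = 0.04.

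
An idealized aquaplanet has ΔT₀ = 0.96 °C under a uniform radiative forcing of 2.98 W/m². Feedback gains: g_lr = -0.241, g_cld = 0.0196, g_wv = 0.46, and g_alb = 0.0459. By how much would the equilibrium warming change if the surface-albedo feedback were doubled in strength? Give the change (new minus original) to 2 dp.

0.09 °C

Original: g = 0.2845, ΔT = 0.96/(1−0.2845) = 1.3417 °C.
With doubled surface-albedo: g' = 0.3304, ΔT' = 0.96/(1−0.3304) = 1.4337 °C.
Change = 1.4337 − 1.3417 = 0.09 °C.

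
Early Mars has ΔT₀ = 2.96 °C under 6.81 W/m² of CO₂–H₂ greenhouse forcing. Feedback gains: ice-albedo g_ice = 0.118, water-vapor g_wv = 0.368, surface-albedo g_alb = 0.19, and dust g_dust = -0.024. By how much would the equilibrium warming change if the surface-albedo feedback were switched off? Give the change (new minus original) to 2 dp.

Original: g = 0.652, ΔT = 2.96/(1−0.652) = 8.5057 °C.
Without surface-albedo: g' = 0.462, ΔT' = 2.96/(1−0.462) = 5.5019 °C.
Change = 5.5019 − 8.5057 = -3.00 °C.

-3.00 °C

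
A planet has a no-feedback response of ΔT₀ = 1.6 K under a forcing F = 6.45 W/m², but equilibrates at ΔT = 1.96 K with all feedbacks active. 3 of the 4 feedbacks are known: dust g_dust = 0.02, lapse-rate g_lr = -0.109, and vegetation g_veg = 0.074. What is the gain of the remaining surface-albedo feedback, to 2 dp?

Amplification A = ΔT/ΔT₀ = 1.96/1.6 = 1.225.
Total gain g = 1 − 1/A = 1 − 1/1.225 = 0.1837.
Known gains sum to 0.02 − 0.109 + 0.074 = -0.015.
g_alb = 0.1837 + 0.015 = 0.20.

0.20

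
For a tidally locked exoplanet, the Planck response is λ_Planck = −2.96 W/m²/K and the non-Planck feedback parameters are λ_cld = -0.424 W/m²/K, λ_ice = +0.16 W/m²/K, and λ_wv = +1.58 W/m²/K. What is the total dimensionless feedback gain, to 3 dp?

Convert to gains: g_cld = -0.424/2.96 = -0.1432; g_ice = 0.16/2.96 = 0.05405; g_wv = 1.58/2.96 = 0.5338.
Total gain g = 0.44465.

0.445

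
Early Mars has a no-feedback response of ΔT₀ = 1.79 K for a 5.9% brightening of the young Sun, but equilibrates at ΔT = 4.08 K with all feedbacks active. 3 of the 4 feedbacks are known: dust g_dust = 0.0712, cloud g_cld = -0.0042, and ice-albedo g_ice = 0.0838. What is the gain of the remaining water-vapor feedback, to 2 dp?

Amplification A = ΔT/ΔT₀ = 4.08/1.79 = 2.279.
Total gain g = 1 − 1/A = 1 − 1/2.279 = 0.5612.
Known gains sum to 0.0712 − 0.0042 + 0.0838 = 0.1508.
g_wv = 0.5612 − 0.1508 = 0.41.

0.41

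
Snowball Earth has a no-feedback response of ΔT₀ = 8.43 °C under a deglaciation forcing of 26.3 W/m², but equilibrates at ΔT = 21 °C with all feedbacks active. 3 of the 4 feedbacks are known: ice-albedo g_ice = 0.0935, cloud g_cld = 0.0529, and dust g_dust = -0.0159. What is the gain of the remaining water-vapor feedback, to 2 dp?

Amplification A = ΔT/ΔT₀ = 21/8.43 = 2.491.
Total gain g = 1 − 1/A = 1 − 1/2.491 = 0.5986.
Known gains sum to 0.0935 + 0.0529 − 0.0159 = 0.1305.
g_wv = 0.5986 − 0.1305 = 0.47.

0.47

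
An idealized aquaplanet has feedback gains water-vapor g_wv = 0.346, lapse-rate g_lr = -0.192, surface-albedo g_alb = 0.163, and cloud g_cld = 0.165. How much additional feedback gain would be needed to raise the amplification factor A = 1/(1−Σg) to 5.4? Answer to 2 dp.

0.33

Current total gain = 0.482.
Target gain for A = 5.4: g* = 1 − 1/5.4 = 0.8148.
Additional gain needed = 0.8148 − 0.482 = 0.33.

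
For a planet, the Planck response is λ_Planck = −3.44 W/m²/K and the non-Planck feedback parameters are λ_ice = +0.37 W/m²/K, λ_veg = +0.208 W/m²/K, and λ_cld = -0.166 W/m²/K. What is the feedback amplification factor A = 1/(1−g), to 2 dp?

1.14

Convert to gains: g_ice = 0.37/3.44 = 0.1076; g_veg = 0.208/3.44 = 0.06047; g_cld = -0.166/3.44 = -0.04826.
Total gain g = 0.11981.
A = 1/(1 − 0.11981) = 1.14.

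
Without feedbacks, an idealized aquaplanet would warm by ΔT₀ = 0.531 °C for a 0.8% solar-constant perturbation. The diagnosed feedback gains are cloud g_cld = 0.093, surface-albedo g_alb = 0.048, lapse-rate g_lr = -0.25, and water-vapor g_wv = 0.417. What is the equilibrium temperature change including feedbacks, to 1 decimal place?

0.8 °C

Total gain g = 0.093 + 0.048 − 0.25 + 0.417 = 0.308.
Amplification A = 1/(1 − 0.308) = 1.445.
ΔT = 0.531 × 1.445 = 0.8 °C.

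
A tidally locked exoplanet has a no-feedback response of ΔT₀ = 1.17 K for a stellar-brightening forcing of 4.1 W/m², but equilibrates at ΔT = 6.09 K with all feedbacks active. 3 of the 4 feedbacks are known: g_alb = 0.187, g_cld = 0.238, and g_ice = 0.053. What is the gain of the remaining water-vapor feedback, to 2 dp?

0.33

Amplification A = ΔT/ΔT₀ = 6.09/1.17 = 5.205.
Total gain g = 1 − 1/A = 1 − 1/5.205 = 0.8079.
Known gains sum to 0.187 + 0.238 + 0.053 = 0.478.
g_wv = 0.8079 − 0.478 = 0.33.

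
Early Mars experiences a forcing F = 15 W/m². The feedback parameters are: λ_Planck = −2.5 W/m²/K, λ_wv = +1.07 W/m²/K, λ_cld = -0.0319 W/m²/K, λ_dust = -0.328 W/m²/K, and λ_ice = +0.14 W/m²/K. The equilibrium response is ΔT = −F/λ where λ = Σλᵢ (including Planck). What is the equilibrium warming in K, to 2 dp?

9.09 K

Net feedback parameter λ = (−2.5) + (+1.07) + (-0.0319) + (-0.328) + (+0.14) = -1.6499 W/m²/K.
ΔT = −F/λ = −15/(-1.6499) = 9.09 K.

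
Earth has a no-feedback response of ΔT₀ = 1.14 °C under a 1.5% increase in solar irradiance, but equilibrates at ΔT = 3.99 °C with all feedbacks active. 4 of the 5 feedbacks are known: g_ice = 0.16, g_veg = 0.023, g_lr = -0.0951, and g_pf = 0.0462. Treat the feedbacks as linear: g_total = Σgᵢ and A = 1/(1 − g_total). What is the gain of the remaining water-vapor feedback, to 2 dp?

0.58

Amplification A = ΔT/ΔT₀ = 3.99/1.14 = 3.5.
Total gain g = 1 − 1/A = 1 − 1/3.5 = 0.7143.
Known gains sum to 0.16 + 0.023 − 0.0951 + 0.0462 = 0.1341.
g_wv = 0.7143 − 0.1341 = 0.58.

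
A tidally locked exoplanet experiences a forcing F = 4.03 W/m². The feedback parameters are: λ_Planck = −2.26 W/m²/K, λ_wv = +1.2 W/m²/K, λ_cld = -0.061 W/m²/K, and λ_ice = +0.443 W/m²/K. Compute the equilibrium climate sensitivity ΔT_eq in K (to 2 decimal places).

5.94 K

Net feedback parameter λ = (−2.26) + (+1.2) + (-0.061) + (+0.443) = -0.678 W/m²/K.
ΔT = −F/λ = −4.03/(-0.678) = 5.94 K.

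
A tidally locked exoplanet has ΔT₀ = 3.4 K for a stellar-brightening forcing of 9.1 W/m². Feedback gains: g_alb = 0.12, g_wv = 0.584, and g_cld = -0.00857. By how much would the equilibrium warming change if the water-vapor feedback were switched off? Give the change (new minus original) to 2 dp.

-7.34 K

Original: g = 0.69543, ΔT = 3.4/(1−0.69543) = 11.1633 K.
Without water-vapor: g' = 0.11143, ΔT' = 3.4/(1−0.11143) = 3.8264 K.
Change = 3.8264 − 11.1633 = -7.34 K.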